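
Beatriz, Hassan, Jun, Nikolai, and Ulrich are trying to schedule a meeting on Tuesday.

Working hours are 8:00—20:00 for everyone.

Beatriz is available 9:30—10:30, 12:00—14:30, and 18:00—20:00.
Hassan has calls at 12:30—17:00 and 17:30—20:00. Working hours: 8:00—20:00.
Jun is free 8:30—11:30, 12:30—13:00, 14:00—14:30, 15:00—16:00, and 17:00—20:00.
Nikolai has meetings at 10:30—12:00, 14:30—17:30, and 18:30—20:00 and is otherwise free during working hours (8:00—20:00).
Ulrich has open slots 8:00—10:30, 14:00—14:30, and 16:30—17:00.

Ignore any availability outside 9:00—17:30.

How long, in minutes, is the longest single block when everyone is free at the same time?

Hassan free within 08:00–20:00: 08:00–12:30, 17:00–17:30.
Nikolai free within 08:00–20:00: 08:00–10:30, 12:00–14:30, 17:30–18:30.
Beatriz ∩ Hassan: 09:30–10:30, 12:00–12:30.
Beatriz ∩ Hassan ∩ Jun: 09:30–10:30.
Beatriz ∩ Hassan ∩ Jun ∩ Nikolai: 09:30–10:30.
Beatriz ∩ Hassan ∩ Jun ∩ Nikolai ∩ Ulrich: 09:30–10:30.
Restricted to 09:00–17:30: 09:30–10:30.
Single common window of 60 minutes.

60 minutes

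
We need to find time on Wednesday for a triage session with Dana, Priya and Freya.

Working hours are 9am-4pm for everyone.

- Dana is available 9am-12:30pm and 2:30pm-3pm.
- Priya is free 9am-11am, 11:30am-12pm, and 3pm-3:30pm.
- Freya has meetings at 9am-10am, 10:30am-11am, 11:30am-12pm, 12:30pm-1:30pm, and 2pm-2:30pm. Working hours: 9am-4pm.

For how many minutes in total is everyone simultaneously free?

30 minutes

Freya free within 09:00–16:00: 10:00–10:30, 11:00–11:30, 12:00–12:30, 13:30–14:00, 14:30–16:00.
Dana ∩ Priya: 09:00–11:00, 11:30–12:00.
Dana ∩ Priya ∩ Freya: 10:00–10:30.
Total common minutes: 30.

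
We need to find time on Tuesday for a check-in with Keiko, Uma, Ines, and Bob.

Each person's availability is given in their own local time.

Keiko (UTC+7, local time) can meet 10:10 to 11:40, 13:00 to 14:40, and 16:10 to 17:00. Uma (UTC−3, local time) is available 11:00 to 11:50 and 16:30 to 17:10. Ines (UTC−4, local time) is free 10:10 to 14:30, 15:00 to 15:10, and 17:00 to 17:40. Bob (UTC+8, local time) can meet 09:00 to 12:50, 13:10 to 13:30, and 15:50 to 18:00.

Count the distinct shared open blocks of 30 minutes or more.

Keiko → UTC: 03:10–04:40, 06:00–07:40, 09:10–10:00.
Uma → UTC: 14:00–14:50, 19:30–20:10.
Ines → UTC: 14:10–18:30, 19:00–19:10, 21:00–21:40.
Bob → UTC: 01:00–04:50, 05:10–05:30, 07:50–10:00.
Keiko ∩ Uma: (none).
Keiko ∩ Uma ∩ Ines: (none).
Keiko ∩ Uma ∩ Ines ∩ Bob: (none).
Windows ≥ 30 min: (none).
That's 0 windows.

0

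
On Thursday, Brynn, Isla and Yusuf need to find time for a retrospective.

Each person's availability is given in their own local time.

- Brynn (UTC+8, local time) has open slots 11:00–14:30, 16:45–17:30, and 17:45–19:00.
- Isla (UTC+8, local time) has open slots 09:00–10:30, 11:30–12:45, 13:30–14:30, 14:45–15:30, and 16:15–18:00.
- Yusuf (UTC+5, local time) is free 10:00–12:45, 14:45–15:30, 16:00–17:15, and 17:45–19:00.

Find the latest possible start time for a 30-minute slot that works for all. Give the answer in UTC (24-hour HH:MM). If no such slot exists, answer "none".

06:00

Brynn → UTC: 03:00–06:30, 08:45–09:30, 09:45–11:00.
Isla → UTC: 01:00–02:30, 03:30–04:45, 05:30–06:30, 06:45–07:30, 08:15–10:00.
Yusuf → UTC: 05:00–07:45, 09:45–10:30, 11:00–12:15, 12:45–14:00.
Brynn ∩ Isla: 03:30–04:45, 05:30–06:30, 08:45–09:30, 09:45–10:00.
Brynn ∩ Isla ∩ Yusuf: 05:30–06:30, 09:45–10:00.
Windows ≥ 30 min: 05:30–06:30.
Latest start in the last window 05:30–06:30 is 06:30 − 30 min = 06:00.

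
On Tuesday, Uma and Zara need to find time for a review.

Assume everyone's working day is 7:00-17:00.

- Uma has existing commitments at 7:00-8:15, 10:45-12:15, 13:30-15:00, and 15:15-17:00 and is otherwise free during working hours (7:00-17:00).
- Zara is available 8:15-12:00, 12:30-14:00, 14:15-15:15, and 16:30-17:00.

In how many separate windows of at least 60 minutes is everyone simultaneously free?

Uma free within 07:00–17:00: 08:15–10:45, 12:15–13:30, 15:00–15:15.
Uma ∩ Zara: 08:15–10:45, 12:30–13:30, 15:00–15:15.
Windows ≥ 60 min: 08:15–10:45, 12:30–13:30.
That's 2 windows.

2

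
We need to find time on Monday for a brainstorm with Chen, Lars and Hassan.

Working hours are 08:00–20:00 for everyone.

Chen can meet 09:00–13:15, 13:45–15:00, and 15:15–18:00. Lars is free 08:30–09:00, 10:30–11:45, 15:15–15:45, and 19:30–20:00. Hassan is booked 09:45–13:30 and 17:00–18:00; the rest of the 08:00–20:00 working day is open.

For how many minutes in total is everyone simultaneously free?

30 minutes

Hassan free within 08:00–20:00: 08:00–09:45, 13:30–17:00, 18:00–20:00.
Chen ∩ Lars: 10:30–11:45, 15:15–15:45.
Chen ∩ Lars ∩ Hassan: 15:15–15:45.
Total common minutes: 30.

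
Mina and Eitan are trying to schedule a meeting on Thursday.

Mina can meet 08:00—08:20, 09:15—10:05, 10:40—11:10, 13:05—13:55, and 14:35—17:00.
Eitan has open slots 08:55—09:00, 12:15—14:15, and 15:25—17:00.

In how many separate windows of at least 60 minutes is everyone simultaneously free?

Mina ∩ Eitan: 13:05–13:55, 15:25–17:00.
Windows ≥ 60 min: 15:25–17:00.
That's 1 window.

1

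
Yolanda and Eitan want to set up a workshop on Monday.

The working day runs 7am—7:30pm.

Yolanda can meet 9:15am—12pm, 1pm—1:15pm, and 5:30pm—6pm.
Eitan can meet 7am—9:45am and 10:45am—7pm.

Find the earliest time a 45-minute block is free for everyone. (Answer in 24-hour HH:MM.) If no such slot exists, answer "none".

10:45

Yolanda ∩ Eitan: 09:15–09:45, 10:45–12:00, 13:00–13:15, 17:30–18:00.
Windows ≥ 45 min: 10:45–12:00.
Earliest such window starts at 10:45.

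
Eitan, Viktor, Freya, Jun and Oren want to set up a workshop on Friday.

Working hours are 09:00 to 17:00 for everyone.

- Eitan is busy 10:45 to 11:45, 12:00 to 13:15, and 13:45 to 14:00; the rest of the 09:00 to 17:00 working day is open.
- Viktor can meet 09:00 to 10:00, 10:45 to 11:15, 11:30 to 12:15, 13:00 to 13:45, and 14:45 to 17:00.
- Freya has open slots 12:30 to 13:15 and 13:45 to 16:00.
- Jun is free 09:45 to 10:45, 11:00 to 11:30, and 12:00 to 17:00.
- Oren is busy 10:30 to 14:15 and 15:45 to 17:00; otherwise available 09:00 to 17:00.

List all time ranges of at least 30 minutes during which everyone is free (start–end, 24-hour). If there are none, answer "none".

14:45–15:45

Eitan free within 09:00–17:00: 09:00–10:45, 11:45–12:00, 13:15–13:45, 14:00–17:00.
Oren free within 09:00–17:00: 09:00–10:30, 14:15–15:45.
Eitan ∩ Viktor: 09:00–10:00, 11:45–12:00, 13:15–13:45, 14:45–17:00.
Eitan ∩ Viktor ∩ Freya: 14:45–16:00.
Eitan ∩ Viktor ∩ Freya ∩ Jun: 14:45–16:00.
Eitan ∩ Viktor ∩ Freya ∩ Jun ∩ Oren: 14:45–15:45.
Windows ≥ 30 min: 14:45–15:45.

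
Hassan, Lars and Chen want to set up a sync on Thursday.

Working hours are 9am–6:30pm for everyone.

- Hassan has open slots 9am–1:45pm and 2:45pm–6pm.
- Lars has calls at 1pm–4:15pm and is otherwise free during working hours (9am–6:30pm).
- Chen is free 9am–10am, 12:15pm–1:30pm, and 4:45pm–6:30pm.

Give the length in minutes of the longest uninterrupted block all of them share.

75 minutes

Lars free within 09:00–18:30: 09:00–13:00, 16:15–18:30.
Hassan ∩ Lars: 09:00–13:00, 16:15–18:00.
Hassan ∩ Lars ∩ Chen: 09:00–10:00, 12:15–13:00, 16:45–18:00.
Common window lengths: 60, 45, 75 min; longest is 75.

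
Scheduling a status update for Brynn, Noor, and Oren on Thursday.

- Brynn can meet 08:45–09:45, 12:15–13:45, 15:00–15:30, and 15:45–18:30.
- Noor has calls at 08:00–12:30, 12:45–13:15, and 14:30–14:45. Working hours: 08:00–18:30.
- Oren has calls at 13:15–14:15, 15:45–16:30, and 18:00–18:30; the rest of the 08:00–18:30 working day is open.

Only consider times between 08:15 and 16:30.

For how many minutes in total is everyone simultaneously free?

45 minutes

Noor free within 08:00–18:30: 12:30–12:45, 13:15–14:30, 14:45–18:30.
Oren free within 08:00–18:30: 08:00–13:15, 14:15–15:45, 16:30–18:00.
Brynn ∩ Noor: 12:30–12:45, 13:15–13:45, 15:00–15:30, 15:45–18:30.
Brynn ∩ Noor ∩ Oren: 12:30–12:45, 15:00–15:30, 16:30–18:00.
Restricted to 08:15–16:30: 12:30–12:45, 15:00–15:30.
Total common minutes: 15 + 30 = 45.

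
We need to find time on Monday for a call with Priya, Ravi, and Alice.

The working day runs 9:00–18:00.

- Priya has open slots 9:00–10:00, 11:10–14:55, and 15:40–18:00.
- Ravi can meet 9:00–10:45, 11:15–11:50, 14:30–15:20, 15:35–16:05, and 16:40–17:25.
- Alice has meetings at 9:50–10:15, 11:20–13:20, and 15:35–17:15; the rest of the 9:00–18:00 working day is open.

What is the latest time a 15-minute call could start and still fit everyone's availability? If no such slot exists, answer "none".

14:40

Alice free within 09:00–18:00: 09:00–09:50, 10:15–11:20, 13:20–15:35, 17:15–18:00.
Priya ∩ Ravi: 09:00–10:00, 11:15–11:50, 14:30–14:55, 15:40–16:05, 16:40–17:25.
Priya ∩ Ravi ∩ Alice: 09:00–09:50, 11:15–11:20, 14:30–14:55, 17:15–17:25.
Windows ≥ 15 min: 09:00–09:50, 14:30–14:55.
Latest start in the last window 14:30–14:55 is 14:55 − 15 min = 14:40.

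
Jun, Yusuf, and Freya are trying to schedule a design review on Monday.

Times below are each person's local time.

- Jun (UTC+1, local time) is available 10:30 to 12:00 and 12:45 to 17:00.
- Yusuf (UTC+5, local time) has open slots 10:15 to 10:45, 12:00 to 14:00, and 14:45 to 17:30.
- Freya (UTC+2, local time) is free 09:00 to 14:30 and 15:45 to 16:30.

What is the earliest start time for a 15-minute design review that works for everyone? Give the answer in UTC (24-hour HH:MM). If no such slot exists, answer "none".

09:45

Jun → UTC: 09:30–11:00, 11:45–16:00.
Yusuf → UTC: 05:15–05:45, 07:00–09:00, 09:45–12:30.
Freya → UTC: 07:00–12:30, 13:45–14:30.
Jun ∩ Yusuf: 09:45–11:00, 11:45–12:30.
Jun ∩ Yusuf ∩ Freya: 09:45–11:00, 11:45–12:30.
Windows ≥ 15 min: 09:45–11:00, 11:45–12:30.
Earliest such window starts at 09:45.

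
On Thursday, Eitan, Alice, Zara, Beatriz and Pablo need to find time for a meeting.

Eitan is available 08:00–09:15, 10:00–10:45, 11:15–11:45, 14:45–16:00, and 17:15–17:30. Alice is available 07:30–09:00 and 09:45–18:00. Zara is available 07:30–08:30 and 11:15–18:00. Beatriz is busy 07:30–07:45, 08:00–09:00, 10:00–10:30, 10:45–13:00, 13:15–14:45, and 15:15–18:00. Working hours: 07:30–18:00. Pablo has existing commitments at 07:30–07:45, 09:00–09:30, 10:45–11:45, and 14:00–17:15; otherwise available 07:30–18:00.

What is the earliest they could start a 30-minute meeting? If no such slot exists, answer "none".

none

Beatriz free within 07:30–18:00: 07:45–08:00, 09:00–10:00, 10:30–10:45, 13:00–13:15, 14:45–15:15.
Pablo free within 07:30–18:00: 07:45–09:00, 09:30–10:45, 11:45–14:00, 17:15–18:00.
Eitan ∩ Alice: 08:00–09:00, 10:00–10:45, 11:15–11:45, 14:45–16:00, 17:15–17:30.
Eitan ∩ Alice ∩ Zara: 08:00–08:30, 11:15–11:45, 14:45–16:00, 17:15–17:30.
Eitan ∩ Alice ∩ Zara ∩ Beatriz: 14:45–15:15.
Eitan ∩ Alice ∩ Zara ∩ Beatriz ∩ Pablo: (none).
Windows ≥ 30 min: (none).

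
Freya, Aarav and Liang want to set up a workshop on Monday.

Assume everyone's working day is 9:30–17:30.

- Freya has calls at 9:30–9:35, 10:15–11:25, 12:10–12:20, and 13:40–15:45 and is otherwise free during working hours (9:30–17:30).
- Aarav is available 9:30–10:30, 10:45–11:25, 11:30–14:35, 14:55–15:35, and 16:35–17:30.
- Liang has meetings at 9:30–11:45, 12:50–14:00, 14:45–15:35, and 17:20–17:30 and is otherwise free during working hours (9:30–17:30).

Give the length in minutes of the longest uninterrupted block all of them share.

Freya free within 09:30–17:30: 09:35–10:15, 11:25–12:10, 12:20–13:40, 15:45–17:30.
Liang free within 09:30–17:30: 11:45–12:50, 14:00–14:45, 15:35–17:20.
Freya ∩ Aarav: 09:35–10:15, 11:30–12:10, 12:20–13:40, 16:35–17:30.
Freya ∩ Aarav ∩ Liang: 11:45–12:10, 12:20–12:50, 16:35–17:20.
Common window lengths: 25, 30, 45 min; longest is 45.

45 minutes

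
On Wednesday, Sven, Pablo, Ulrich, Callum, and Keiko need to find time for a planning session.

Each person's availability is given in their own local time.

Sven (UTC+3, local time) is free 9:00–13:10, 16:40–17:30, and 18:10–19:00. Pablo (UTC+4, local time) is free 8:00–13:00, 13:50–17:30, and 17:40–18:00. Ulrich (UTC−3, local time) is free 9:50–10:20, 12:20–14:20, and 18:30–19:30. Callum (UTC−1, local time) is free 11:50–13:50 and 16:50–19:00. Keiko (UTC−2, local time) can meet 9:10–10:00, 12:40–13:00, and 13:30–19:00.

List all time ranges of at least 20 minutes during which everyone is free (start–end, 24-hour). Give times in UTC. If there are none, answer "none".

none

Sven → UTC: 06:00–10:10, 13:40–14:30, 15:10–16:00.
Pablo → UTC: 04:00–09:00, 09:50–13:30, 13:40–14:00.
Ulrich → UTC: 12:50–13:20, 15:20–17:20, 21:30–22:30.
Callum → UTC: 12:50–14:50, 17:50–20:00.
Keiko → UTC: 11:10–12:00, 14:40–15:00, 15:30–21:00.
Sven ∩ Pablo: 06:00–09:00, 09:50–10:10, 13:40–14:00.
Sven ∩ Pablo ∩ Ulrich: (none).
Sven ∩ Pablo ∩ Ulrich ∩ Callum: (none).
Sven ∩ Pablo ∩ Ulrich ∩ Callum ∩ Keiko: (none).
Windows ≥ 20 min: (none).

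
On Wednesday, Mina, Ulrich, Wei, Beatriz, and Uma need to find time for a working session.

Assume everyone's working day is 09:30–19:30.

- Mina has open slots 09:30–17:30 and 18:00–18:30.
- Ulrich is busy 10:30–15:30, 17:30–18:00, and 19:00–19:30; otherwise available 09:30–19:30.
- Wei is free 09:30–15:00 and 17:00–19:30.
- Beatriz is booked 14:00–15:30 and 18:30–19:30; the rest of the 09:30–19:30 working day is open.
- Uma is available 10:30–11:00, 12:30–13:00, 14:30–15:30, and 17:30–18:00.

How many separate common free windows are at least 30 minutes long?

0

Ulrich free within 09:30–19:30: 09:30–10:30, 15:30–17:30, 18:00–19:00.
Beatriz free within 09:30–19:30: 09:30–14:00, 15:30–18:30.
Mina ∩ Ulrich: 09:30–10:30, 15:30–17:30, 18:00–18:30.
Mina ∩ Ulrich ∩ Wei: 09:30–10:30, 17:00–17:30, 18:00–18:30.
Mina ∩ Ulrich ∩ Wei ∩ Beatriz: 09:30–10:30, 17:00–17:30, 18:00–18:30.
Mina ∩ Ulrich ∩ Wei ∩ Beatriz ∩ Uma: (none).
Windows ≥ 30 min: (none).
That's 0 windows.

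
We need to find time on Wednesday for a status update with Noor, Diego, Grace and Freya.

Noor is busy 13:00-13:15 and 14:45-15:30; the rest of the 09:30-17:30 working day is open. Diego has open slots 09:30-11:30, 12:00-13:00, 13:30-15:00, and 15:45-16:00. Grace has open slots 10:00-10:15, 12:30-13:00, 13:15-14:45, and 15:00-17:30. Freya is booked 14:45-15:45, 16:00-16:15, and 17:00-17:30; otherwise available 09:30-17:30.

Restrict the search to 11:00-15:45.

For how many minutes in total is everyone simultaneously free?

105 minutes

Noor free within 09:30–17:30: 09:30–13:00, 13:15–14:45, 15:30–17:30.
Freya free within 09:30–17:30: 09:30–14:45, 15:45–16:00, 16:15–17:00.
Noor ∩ Diego: 09:30–11:30, 12:00–13:00, 13:30–14:45, 15:45–16:00.
Noor ∩ Diego ∩ Grace: 10:00–10:15, 12:30–13:00, 13:30–14:45, 15:45–16:00.
Noor ∩ Diego ∩ Grace ∩ Freya: 10:00–10:15, 12:30–13:00, 13:30–14:45, 15:45–16:00.
Restricted to 11:00–15:45: 12:30–13:00, 13:30–14:45.
Total common minutes: 30 + 75 = 105.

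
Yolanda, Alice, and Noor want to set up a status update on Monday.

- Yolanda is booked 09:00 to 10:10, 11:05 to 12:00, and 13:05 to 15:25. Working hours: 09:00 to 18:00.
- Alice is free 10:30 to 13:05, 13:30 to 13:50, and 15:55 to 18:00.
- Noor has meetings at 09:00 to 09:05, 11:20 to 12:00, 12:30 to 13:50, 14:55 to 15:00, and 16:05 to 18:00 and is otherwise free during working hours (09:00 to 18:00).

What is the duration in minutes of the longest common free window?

35 minutes

Yolanda free within 09:00–18:00: 10:10–11:05, 12:00–13:05, 15:25–18:00.
Noor free within 09:00–18:00: 09:05–11:20, 12:00–12:30, 13:50–14:55, 15:00–16:05.
Yolanda ∩ Alice: 10:30–11:05, 12:00–13:05, 15:55–18:00.
Yolanda ∩ Alice ∩ Noor: 10:30–11:05, 12:00–12:30, 15:55–16:05.
Common window lengths: 35, 30, 10 min; longest is 35.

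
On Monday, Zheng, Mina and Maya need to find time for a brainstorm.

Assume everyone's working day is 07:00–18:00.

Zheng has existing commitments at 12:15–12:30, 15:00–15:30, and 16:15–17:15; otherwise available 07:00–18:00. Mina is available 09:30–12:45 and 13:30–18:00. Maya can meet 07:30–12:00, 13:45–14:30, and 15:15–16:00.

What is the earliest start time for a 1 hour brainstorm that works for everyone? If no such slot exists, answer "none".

09:30

Zheng free within 07:00–18:00: 07:00–12:15, 12:30–15:00, 15:30–16:15, 17:15–18:00.
Zheng ∩ Mina: 09:30–12:15, 12:30–12:45, 13:30–15:00, 15:30–16:15, 17:15–18:00.
Zheng ∩ Mina ∩ Maya: 09:30–12:00, 13:45–14:30, 15:30–16:00.
Windows ≥ 60 min: 09:30–12:00.
Earliest such window starts at 09:30.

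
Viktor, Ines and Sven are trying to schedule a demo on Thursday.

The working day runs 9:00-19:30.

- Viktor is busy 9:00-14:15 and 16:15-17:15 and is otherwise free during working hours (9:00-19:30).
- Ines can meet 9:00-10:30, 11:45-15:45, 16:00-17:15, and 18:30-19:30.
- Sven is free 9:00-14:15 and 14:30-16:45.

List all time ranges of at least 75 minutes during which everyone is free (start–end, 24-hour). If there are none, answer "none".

Viktor free within 09:00–19:30: 14:15–16:15, 17:15–19:30.
Viktor ∩ Ines: 14:15–15:45, 16:00–16:15, 18:30–19:30.
Viktor ∩ Ines ∩ Sven: 14:30–15:45, 16:00–16:15.
Windows ≥ 75 min: 14:30–15:45.

14:30–15:45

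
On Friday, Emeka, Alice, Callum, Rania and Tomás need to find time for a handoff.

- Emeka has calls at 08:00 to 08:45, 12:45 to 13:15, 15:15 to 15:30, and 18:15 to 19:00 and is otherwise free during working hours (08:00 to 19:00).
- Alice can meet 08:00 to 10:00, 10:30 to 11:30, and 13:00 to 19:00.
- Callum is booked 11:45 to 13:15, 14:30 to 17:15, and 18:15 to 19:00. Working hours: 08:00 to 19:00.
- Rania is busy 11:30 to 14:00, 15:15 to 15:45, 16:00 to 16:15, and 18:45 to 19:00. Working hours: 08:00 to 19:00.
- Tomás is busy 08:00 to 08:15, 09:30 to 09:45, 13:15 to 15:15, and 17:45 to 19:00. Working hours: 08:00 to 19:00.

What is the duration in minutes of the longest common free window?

60 minutes

Emeka free within 08:00–19:00: 08:45–12:45, 13:15–15:15, 15:30–18:15.
Callum free within 08:00–19:00: 08:00–11:45, 13:15–14:30, 17:15–18:15.
Rania free within 08:00–19:00: 08:00–11:30, 14:00–15:15, 15:45–16:00, 16:15–18:45.
Tomás free within 08:00–19:00: 08:15–09:30, 09:45–13:15, 15:15–17:45.
Emeka ∩ Alice: 08:45–10:00, 10:30–11:30, 13:15–15:15, 15:30–18:15.
Emeka ∩ Alice ∩ Callum: 08:45–10:00, 10:30–11:30, 13:15–14:30, 17:15–18:15.
Emeka ∩ Alice ∩ Callum ∩ Rania: 08:45–10:00, 10:30–11:30, 14:00–14:30, 17:15–18:15.
Emeka ∩ Alice ∩ Callum ∩ Rania ∩ Tomás: 08:45–09:30, 09:45–10:00, 10:30–11:30, 17:15–17:45.
Common window lengths: 45, 15, 60, 30 min; longest is 60.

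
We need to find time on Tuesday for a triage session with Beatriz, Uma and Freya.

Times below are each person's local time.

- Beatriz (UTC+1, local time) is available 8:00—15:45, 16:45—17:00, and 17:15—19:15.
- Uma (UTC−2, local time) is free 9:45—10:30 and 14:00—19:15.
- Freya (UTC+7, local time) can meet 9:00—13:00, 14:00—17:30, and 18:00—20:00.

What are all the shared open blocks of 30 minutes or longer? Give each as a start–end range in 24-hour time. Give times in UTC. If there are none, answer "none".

11:45–12:30

Beatriz → UTC: 07:00–14:45, 15:45–16:00, 16:15–18:15.
Uma → UTC: 11:45–12:30, 16:00–21:15.
Freya → UTC: 02:00–06:00, 07:00–10:30, 11:00–13:00.
Beatriz ∩ Uma: 11:45–12:30, 16:15–18:15.
Beatriz ∩ Uma ∩ Freya: 11:45–12:30.
Windows ≥ 30 min: 11:45–12:30.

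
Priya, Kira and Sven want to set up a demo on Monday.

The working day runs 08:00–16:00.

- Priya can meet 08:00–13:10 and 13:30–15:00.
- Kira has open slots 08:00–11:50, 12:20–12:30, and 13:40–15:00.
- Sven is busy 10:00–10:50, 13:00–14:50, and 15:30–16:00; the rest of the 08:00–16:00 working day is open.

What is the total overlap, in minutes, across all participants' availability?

Sven free within 08:00–16:00: 08:00–10:00, 10:50–13:00, 14:50–15:30.
Priya ∩ Kira: 08:00–11:50, 12:20–12:30, 13:40–15:00.
Priya ∩ Kira ∩ Sven: 08:00–10:00, 10:50–11:50, 12:20–12:30, 14:50–15:00.
Total common minutes: 120 + 60 + 10 + 10 = 200.

200 minutes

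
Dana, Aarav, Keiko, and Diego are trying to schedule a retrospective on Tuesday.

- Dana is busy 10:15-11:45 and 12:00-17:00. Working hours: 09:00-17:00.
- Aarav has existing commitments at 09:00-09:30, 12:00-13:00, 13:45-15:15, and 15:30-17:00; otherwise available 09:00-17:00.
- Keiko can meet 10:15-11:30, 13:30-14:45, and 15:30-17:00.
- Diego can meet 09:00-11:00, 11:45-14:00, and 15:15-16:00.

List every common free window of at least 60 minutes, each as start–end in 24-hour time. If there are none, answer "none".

Dana free within 09:00–17:00: 09:00–10:15, 11:45–12:00.
Aarav free within 09:00–17:00: 09:30–12:00, 13:00–13:45, 15:15–15:30.
Dana ∩ Aarav: 09:30–10:15, 11:45–12:00.
Dana ∩ Aarav ∩ Keiko: (none).
Dana ∩ Aarav ∩ Keiko ∩ Diego: (none).
Windows ≥ 60 min: (none).

none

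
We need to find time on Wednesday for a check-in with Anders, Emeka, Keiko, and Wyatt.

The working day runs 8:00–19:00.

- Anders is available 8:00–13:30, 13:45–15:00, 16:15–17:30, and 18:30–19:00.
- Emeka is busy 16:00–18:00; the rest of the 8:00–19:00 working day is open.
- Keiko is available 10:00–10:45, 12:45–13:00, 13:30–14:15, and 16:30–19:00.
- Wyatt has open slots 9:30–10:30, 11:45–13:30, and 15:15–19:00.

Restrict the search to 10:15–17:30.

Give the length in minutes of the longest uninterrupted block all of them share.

15 minutes

Emeka free within 08:00–19:00: 08:00–16:00, 18:00–19:00.
Anders ∩ Emeka: 08:00–13:30, 13:45–15:00, 18:30–19:00.
Anders ∩ Emeka ∩ Keiko: 10:00–10:45, 12:45–13:00, 13:45–14:15, 18:30–19:00.
Anders ∩ Emeka ∩ Keiko ∩ Wyatt: 10:00–10:30, 12:45–13:00, 18:30–19:00.
Restricted to 10:15–17:30: 10:15–10:30, 12:45–13:00.
Common window lengths: 15, 15 min; longest is 15.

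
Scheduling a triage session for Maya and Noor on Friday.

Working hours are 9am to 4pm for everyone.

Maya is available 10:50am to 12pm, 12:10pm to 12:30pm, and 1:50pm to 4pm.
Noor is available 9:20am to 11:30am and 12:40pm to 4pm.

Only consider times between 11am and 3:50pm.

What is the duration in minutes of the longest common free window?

120 minutes

Maya ∩ Noor: 10:50–11:30, 13:50–16:00.
Restricted to 11:00–15:50: 11:00–11:30, 13:50–15:50.
Common window lengths: 30, 120 min; longest is 120.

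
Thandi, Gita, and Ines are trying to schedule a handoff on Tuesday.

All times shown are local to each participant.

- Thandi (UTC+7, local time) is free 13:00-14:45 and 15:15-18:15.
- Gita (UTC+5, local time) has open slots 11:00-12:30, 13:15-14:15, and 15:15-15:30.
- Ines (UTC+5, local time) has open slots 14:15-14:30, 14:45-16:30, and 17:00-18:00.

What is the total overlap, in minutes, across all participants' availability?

Thandi → UTC: 06:00–07:45, 08:15–11:15.
Gita → UTC: 06:00–07:30, 08:15–09:15, 10:15–10:30.
Ines → UTC: 09:15–09:30, 09:45–11:30, 12:00–13:00.
Thandi ∩ Gita: 06:00–07:30, 08:15–09:15, 10:15–10:30.
Thandi ∩ Gita ∩ Ines: 10:15–10:30.
Total common minutes: 15.

15 minutes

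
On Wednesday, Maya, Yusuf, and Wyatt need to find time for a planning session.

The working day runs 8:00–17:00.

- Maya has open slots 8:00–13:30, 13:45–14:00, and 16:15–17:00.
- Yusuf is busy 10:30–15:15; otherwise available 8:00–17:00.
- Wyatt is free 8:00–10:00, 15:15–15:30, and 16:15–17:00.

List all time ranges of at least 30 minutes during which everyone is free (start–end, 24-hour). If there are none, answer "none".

Yusuf free within 08:00–17:00: 08:00–10:30, 15:15–17:00.
Maya ∩ Yusuf: 08:00–10:30, 16:15–17:00.
Maya ∩ Yusuf ∩ Wyatt: 08:00–10:00, 16:15–17:00.
Windows ≥ 30 min: 08:00–10:00, 16:15–17:00.

08:00–10:00, 16:15–17:00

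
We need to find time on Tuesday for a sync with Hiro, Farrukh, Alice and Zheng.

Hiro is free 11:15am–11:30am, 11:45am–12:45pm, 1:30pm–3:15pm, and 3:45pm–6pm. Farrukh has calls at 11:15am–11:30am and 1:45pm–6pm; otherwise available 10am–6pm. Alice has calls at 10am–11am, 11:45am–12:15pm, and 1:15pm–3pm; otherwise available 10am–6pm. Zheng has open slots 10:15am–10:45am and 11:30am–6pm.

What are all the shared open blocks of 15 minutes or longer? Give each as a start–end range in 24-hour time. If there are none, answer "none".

12:15–12:45

Farrukh free within 10:00–18:00: 10:00–11:15, 11:30–13:45.
Alice free within 10:00–18:00: 11:00–11:45, 12:15–13:15, 15:00–18:00.
Hiro ∩ Farrukh: 11:45–12:45, 13:30–13:45.
Hiro ∩ Farrukh ∩ Alice: 12:15–12:45.
Hiro ∩ Farrukh ∩ Alice ∩ Zheng: 12:15–12:45.
Windows ≥ 15 min: 12:15–12:45.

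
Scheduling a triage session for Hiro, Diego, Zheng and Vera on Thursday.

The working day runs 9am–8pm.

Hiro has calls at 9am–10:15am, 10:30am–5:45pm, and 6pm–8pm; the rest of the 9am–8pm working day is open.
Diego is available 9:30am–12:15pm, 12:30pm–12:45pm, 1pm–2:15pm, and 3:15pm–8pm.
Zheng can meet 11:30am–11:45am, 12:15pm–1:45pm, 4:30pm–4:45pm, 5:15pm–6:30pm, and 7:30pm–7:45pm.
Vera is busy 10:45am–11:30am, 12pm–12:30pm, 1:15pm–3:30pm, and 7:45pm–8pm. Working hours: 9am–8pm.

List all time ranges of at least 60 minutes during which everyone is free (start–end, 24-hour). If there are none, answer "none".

Hiro free within 09:00–20:00: 10:15–10:30, 17:45–18:00.
Vera free within 09:00–20:00: 09:00–10:45, 11:30–12:00, 12:30–13:15, 15:30–19:45.
Hiro ∩ Diego: 10:15–10:30, 17:45–18:00.
Hiro ∩ Diego ∩ Zheng: 17:45–18:00.
Hiro ∩ Diego ∩ Zheng ∩ Vera: 17:45–18:00.
Windows ≥ 60 min: (none).

none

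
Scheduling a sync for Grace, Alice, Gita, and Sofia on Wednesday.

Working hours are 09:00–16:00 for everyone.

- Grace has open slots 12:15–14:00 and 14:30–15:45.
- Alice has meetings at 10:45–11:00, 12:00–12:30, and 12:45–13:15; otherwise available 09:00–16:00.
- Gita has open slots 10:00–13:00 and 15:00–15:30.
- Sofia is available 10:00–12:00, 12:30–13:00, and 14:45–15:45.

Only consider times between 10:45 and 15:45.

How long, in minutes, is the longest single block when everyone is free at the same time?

30 minutes

Alice free within 09:00–16:00: 09:00–10:45, 11:00–12:00, 12:30–12:45, 13:15–16:00.
Grace ∩ Alice: 12:30–12:45, 13:15–14:00, 14:30–15:45.
Grace ∩ Alice ∩ Gita: 12:30–12:45, 15:00–15:30.
Grace ∩ Alice ∩ Gita ∩ Sofia: 12:30–12:45, 15:00–15:30.
Restricted to 10:45–15:45: 12:30–12:45, 15:00–15:30.
Common window lengths: 15, 30 min; longest is 30.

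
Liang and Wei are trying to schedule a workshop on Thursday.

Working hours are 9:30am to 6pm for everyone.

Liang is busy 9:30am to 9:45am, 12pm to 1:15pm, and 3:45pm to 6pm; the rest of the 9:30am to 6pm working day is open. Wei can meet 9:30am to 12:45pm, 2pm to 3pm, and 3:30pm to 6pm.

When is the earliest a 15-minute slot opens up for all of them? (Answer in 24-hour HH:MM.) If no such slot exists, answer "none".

Liang free within 09:30–18:00: 09:45–12:00, 13:15–15:45.
Liang ∩ Wei: 09:45–12:00, 14:00–15:00, 15:30–15:45.
Windows ≥ 15 min: 09:45–12:00, 14:00–15:00, 15:30–15:45.
Earliest such window starts at 09:45.

09:45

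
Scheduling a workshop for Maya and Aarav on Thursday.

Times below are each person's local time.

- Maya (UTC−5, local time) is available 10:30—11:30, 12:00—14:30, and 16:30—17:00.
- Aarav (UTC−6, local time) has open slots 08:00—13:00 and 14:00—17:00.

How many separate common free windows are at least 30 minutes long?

3

Maya → UTC: 15:30–16:30, 17:00–19:30, 21:30–22:00.
Aarav → UTC: 14:00–19:00, 20:00–23:00.
Maya ∩ Aarav: 15:30–16:30, 17:00–19:00, 21:30–22:00.
Windows ≥ 30 min: 15:30–16:30, 17:00–19:00, 21:30–22:00.
That's 3 windows.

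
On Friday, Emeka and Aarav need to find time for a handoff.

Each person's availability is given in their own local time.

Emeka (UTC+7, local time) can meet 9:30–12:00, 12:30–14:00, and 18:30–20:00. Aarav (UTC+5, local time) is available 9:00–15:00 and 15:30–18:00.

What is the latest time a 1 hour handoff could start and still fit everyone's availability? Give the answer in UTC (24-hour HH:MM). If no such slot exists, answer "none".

12:00

Emeka → UTC: 02:30–05:00, 05:30–07:00, 11:30–13:00.
Aarav → UTC: 04:00–10:00, 10:30–13:00.
Emeka ∩ Aarav: 04:00–05:00, 05:30–07:00, 11:30–13:00.
Windows ≥ 60 min: 04:00–05:00, 05:30–07:00, 11:30–13:00.
Latest start in the last window 11:30–13:00 is 13:00 − 60 min = 12:00.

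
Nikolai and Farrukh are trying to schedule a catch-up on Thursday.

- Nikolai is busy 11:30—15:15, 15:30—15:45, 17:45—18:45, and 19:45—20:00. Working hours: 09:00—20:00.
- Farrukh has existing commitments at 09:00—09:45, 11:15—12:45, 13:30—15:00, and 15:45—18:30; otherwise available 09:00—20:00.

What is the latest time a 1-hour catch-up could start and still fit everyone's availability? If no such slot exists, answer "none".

Nikolai free within 09:00–20:00: 09:00–11:30, 15:15–15:30, 15:45–17:45, 18:45–19:45.
Farrukh free within 09:00–20:00: 09:45–11:15, 12:45–13:30, 15:00–15:45, 18:30–20:00.
Nikolai ∩ Farrukh: 09:45–11:15, 15:15–15:30, 18:45–19:45.
Windows ≥ 60 min: 09:45–11:15, 18:45–19:45.
Latest start in the last window 18:45–19:45 is 19:45 − 60 min = 18:45.

18:45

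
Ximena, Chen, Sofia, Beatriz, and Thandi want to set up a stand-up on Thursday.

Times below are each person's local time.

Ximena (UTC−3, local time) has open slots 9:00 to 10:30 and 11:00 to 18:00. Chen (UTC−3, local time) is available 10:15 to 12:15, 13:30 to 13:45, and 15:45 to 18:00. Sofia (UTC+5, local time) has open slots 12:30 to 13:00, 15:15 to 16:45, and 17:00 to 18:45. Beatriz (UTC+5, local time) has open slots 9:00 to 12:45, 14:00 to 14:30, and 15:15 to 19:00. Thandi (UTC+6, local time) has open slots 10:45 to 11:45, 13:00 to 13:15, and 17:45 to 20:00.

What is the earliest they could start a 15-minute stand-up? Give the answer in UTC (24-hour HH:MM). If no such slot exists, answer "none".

Ximena → UTC: 12:00–13:30, 14:00–21:00.
Chen → UTC: 13:15–15:15, 16:30–16:45, 18:45–21:00.
Sofia → UTC: 07:30–08:00, 10:15–11:45, 12:00–13:45.
Beatriz → UTC: 04:00–07:45, 09:00–09:30, 10:15–14:00.
Thandi → UTC: 04:45–05:45, 07:00–07:15, 11:45–14:00.
Ximena ∩ Chen: 13:15–13:30, 14:00–15:15, 16:30–16:45, 18:45–21:00.
Ximena ∩ Chen ∩ Sofia: 13:15–13:30.
Ximena ∩ Chen ∩ Sofia ∩ Beatriz: 13:15–13:30.
Ximena ∩ Chen ∩ Sofia ∩ Beatriz ∩ Thandi: 13:15–13:30.
Windows ≥ 15 min: 13:15–13:30.
Earliest such window starts at 13:15.

13:15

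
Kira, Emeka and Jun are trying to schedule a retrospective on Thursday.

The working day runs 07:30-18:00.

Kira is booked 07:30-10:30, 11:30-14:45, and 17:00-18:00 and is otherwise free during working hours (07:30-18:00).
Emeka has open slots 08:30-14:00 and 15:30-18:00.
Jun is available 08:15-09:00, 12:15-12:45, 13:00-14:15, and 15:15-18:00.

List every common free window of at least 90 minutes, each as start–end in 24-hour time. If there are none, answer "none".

15:30–17:00

Kira free within 07:30–18:00: 10:30–11:30, 14:45–17:00.
Kira ∩ Emeka: 10:30–11:30, 15:30–17:00.
Kira ∩ Emeka ∩ Jun: 15:30–17:00.
Windows ≥ 90 min: 15:30–17:00.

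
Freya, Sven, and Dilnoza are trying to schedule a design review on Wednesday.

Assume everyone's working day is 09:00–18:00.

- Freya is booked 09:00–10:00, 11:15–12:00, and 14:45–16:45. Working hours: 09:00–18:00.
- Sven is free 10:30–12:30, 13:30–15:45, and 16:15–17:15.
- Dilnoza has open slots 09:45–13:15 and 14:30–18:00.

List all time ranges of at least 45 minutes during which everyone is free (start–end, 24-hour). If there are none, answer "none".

Freya free within 09:00–18:00: 10:00–11:15, 12:00–14:45, 16:45–18:00.
Freya ∩ Sven: 10:30–11:15, 12:00–12:30, 13:30–14:45, 16:45–17:15.
Freya ∩ Sven ∩ Dilnoza: 10:30–11:15, 12:00–12:30, 14:30–14:45, 16:45–17:15.
Windows ≥ 45 min: 10:30–11:15.

10:30–11:15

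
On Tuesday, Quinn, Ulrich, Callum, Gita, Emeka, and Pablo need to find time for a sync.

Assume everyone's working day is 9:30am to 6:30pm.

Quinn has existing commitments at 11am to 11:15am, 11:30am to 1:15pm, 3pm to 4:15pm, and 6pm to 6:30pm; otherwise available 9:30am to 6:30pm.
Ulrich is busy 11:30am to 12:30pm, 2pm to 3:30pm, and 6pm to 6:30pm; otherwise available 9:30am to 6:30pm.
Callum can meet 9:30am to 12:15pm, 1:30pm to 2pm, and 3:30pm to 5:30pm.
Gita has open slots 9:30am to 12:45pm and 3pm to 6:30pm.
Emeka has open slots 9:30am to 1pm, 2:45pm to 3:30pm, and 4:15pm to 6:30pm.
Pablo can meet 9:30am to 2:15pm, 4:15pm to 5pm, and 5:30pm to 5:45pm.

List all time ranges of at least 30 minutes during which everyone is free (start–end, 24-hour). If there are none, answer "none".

09:30–11:00, 16:15–17:00

Quinn free within 09:30–18:30: 09:30–11:00, 11:15–11:30, 13:15–15:00, 16:15–18:00.
Ulrich free within 09:30–18:30: 09:30–11:30, 12:30–14:00, 15:30–18:00.
Quinn ∩ Ulrich: 09:30–11:00, 11:15–11:30, 13:15–14:00, 16:15–18:00.
Quinn ∩ Ulrich ∩ Callum: 09:30–11:00, 11:15–11:30, 13:30–14:00, 16:15–17:30.
Quinn ∩ Ulrich ∩ Callum ∩ Gita: 09:30–11:00, 11:15–11:30, 16:15–17:30.
Quinn ∩ Ulrich ∩ Callum ∩ Gita ∩ Emeka: 09:30–11:00, 11:15–11:30, 16:15–17:30.
Quinn ∩ Ulrich ∩ Callum ∩ Gita ∩ Emeka ∩ Pablo: 09:30–11:00, 11:15–11:30, 16:15–17:00.
Windows ≥ 30 min: 09:30–11:00, 16:15–17:00.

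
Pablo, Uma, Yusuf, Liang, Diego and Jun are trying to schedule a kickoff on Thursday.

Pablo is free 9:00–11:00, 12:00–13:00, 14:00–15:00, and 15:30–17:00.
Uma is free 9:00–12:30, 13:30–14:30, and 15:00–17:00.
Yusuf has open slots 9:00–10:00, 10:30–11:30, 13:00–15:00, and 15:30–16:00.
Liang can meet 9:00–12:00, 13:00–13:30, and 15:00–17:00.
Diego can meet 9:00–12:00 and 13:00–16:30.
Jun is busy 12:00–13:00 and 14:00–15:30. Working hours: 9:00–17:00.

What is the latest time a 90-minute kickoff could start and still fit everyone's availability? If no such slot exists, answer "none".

none

Jun free within 09:00–17:00: 09:00–12:00, 13:00–14:00, 15:30–17:00.
Pablo ∩ Uma: 09:00–11:00, 12:00–12:30, 14:00–14:30, 15:30–17:00.
Pablo ∩ Uma ∩ Yusuf: 09:00–10:00, 10:30–11:00, 14:00–14:30, 15:30–16:00.
Pablo ∩ Uma ∩ Yusuf ∩ Liang: 09:00–10:00, 10:30–11:00, 15:30–16:00.
Pablo ∩ Uma ∩ Yusuf ∩ Liang ∩ Diego: 09:00–10:00, 10:30–11:00, 15:30–16:00.
Pablo ∩ Uma ∩ Yusuf ∩ Liang ∩ Diego ∩ Jun: 09:00–10:00, 10:30–11:00, 15:30–16:00.
Windows ≥ 90 min: (none).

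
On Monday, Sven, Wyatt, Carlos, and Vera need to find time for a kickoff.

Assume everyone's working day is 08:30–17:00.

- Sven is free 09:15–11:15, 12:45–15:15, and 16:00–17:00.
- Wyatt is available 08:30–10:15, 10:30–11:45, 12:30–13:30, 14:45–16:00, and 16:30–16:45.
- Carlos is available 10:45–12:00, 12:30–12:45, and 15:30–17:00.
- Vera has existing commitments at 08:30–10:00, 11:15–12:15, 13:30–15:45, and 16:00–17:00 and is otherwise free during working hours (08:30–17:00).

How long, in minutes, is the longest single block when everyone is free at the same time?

30 minutes

Vera free within 08:30–17:00: 10:00–11:15, 12:15–13:30, 15:45–16:00.
Sven ∩ Wyatt: 09:15–10:15, 10:30–11:15, 12:45–13:30, 14:45–15:15, 16:30–16:45.
Sven ∩ Wyatt ∩ Carlos: 10:45–11:15, 16:30–16:45.
Sven ∩ Wyatt ∩ Carlos ∩ Vera: 10:45–11:15.
Single common window of 30 minutes.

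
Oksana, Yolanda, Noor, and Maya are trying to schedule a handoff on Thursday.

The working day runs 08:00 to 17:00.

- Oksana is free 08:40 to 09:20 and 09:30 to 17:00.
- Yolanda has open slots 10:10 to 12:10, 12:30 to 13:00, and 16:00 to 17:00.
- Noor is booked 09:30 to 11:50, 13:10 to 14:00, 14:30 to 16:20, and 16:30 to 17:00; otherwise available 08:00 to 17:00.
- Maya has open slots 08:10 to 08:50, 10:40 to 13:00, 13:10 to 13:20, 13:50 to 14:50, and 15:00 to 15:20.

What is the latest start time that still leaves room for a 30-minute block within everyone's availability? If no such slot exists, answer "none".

Noor free within 08:00–17:00: 08:00–09:30, 11:50–13:10, 14:00–14:30, 16:20–16:30.
Oksana ∩ Yolanda: 10:10–12:10, 12:30–13:00, 16:00–17:00.
Oksana ∩ Yolanda ∩ Noor: 11:50–12:10, 12:30–13:00, 16:20–16:30.
Oksana ∩ Yolanda ∩ Noor ∩ Maya: 11:50–12:10, 12:30–13:00.
Windows ≥ 30 min: 12:30–13:00.
Latest start in the last window 12:30–13:00 is 13:00 − 30 min = 12:30.

12:30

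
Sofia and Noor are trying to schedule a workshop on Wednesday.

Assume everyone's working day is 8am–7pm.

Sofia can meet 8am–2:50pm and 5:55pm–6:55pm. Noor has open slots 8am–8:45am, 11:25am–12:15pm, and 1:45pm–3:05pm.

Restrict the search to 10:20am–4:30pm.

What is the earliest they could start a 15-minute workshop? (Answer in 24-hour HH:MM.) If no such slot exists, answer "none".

11:25

Sofia ∩ Noor: 08:00–08:45, 11:25–12:15, 13:45–14:50.
Restricted to 10:20–16:30: 11:25–12:15, 13:45–14:50.
Windows ≥ 15 min: 11:25–12:15, 13:45–14:50.
Earliest such window starts at 11:25.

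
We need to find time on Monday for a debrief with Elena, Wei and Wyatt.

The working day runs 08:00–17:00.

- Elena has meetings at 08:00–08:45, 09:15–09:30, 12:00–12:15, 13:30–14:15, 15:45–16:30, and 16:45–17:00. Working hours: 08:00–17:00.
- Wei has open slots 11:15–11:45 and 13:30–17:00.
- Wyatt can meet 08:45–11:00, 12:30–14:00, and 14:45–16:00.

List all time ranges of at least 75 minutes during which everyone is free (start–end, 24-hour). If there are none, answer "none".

none

Elena free within 08:00–17:00: 08:45–09:15, 09:30–12:00, 12:15–13:30, 14:15–15:45, 16:30–16:45.
Elena ∩ Wei: 11:15–11:45, 14:15–15:45, 16:30–16:45.
Elena ∩ Wei ∩ Wyatt: 14:45–15:45.
Windows ≥ 75 min: (none).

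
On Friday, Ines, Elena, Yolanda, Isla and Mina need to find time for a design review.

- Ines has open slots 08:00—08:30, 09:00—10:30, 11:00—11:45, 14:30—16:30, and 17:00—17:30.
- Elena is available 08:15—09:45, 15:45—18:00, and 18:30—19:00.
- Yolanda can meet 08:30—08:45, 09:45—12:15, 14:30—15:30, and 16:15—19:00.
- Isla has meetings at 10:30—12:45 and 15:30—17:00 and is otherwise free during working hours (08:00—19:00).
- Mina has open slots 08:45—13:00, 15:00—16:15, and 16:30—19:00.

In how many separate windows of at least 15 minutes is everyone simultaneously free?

1

Isla free within 08:00–19:00: 08:00–10:30, 12:45–15:30, 17:00–19:00.
Ines ∩ Elena: 08:15–08:30, 09:00–09:45, 15:45–16:30, 17:00–17:30.
Ines ∩ Elena ∩ Yolanda: 16:15–16:30, 17:00–17:30.
Ines ∩ Elena ∩ Yolanda ∩ Isla: 17:00–17:30.
Ines ∩ Elena ∩ Yolanda ∩ Isla ∩ Mina: 17:00–17:30.
Windows ≥ 15 min: 17:00–17:30.
That's 1 window.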